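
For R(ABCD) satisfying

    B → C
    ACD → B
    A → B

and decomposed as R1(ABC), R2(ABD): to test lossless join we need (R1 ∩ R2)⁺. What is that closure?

ABC

R1 ∩ R2 = {AB}.
B → C applies, adding C
Closure: {ABC}.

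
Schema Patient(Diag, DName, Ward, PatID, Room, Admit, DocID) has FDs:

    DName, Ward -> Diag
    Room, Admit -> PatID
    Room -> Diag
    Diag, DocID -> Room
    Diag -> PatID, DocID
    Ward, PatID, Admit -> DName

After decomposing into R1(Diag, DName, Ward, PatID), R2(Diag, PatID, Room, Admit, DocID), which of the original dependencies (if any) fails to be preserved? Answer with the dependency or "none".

Ward, PatID, Admit -> DName

Check Ward, PatID, Admit → DName: no single fragment contains all of {DName, Ward, PatID, Admit}, and the restricted closure of {Ward, PatID, Admit} across the fragments never reaches {DName}.
DName, Ward → Diag is preserved.
Room, Admit → PatID is preserved.
Room → Diag is preserved.
Diag, DocID → Room is preserved.
Diag → PatID, DocID is preserved.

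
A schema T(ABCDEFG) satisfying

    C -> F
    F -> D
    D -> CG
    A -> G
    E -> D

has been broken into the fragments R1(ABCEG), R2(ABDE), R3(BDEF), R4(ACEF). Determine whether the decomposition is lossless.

Yes

Chase test. Columns are ABCDEFG; row i has aⱼ where attribute j ∈ Ri, else bᵢⱼ.
Initial tableau (one row per fragment):
  row 1: a1 a2 a3 b14 a5 b16 a7
  row 2: a1 a2 b23 a4 a5 b26 b27
  row 3: b31 a2 b33 a4 a5 a6 b37
  row 4: a1 b42 a3 b44 a5 a6 b47
Rows 1 and 4 agree on C; apply C→F and equate their F entries.
Rows 1 and 3 agree on F; apply F→D and equate their D entries.
Rows 1 and 4 agree on F; apply F→D and equate their D entries.
Rows 1 and 2 agree on D; apply D→CG and equate their CG entries.
Rows 1 and 3 agree on D; apply D→CG and equate their CG entries.
Rows 1 and 4 agree on D; apply D→CG and equate their CG entries.
Rows 1 and 2 agree on C; apply C→F and equate their F entries.
Row 1 is now all distinguished symbols — the join is lossless.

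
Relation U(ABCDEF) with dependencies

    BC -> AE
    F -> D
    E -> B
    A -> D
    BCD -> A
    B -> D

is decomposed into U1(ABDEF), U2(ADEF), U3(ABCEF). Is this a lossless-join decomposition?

Yes

Chase test. Columns are ABCDEF; row i has aⱼ where attribute j ∈ Ui, else bᵢⱼ.
Initial tableau (one row per fragment):
  row 1: a1 a2 b13 a4 a5 a6
  row 2: a1 b22 b23 a4 a5 a6
  row 3: a1 a2 a3 b34 a5 a6
Rows 1 and 3 agree on F; apply F→D and equate their D entries.
Rows 1 and 2 agree on E; apply E→B and equate their B entries.
Row 3 is now all distinguished symbols — the join is lossless.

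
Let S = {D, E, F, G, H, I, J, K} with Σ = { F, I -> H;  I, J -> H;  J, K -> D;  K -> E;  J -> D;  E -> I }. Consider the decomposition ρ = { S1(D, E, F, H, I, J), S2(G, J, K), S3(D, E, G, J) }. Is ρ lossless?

Chase test. Columns are D, E, F, G, H, I, J, K; row i has aⱼ where attribute j ∈ Si, else bᵢⱼ.
Initial tableau (one row per fragment):
  row 1: a1 a2 a3 b14 a5 a6 a7 b18
  row 2: b21 b22 b23 a4 b25 b26 a7 a8
  row 3: a1 a2 b33 a4 b35 b36 a7 b38
Rows 1 and 2 agree on J; apply J→D and equate their D entries.
Rows 1 and 3 agree on E; apply E→I and equate their I entries.
Rows 1 and 3 agree on I, J; apply I, J→H and equate their H entries.
No row becomes fully distinguished — the join is lossy.

No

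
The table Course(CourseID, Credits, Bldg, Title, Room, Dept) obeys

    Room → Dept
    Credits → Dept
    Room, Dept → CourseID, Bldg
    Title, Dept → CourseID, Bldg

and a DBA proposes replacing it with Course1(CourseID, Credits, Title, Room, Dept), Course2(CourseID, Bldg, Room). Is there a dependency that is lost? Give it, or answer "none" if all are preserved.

Check Title, Dept → CourseID, Bldg: no single fragment contains all of {CourseID, Bldg, Title, Dept}, and the restricted closure of {Title, Dept} across the fragments never reaches {CourseID, Bldg}.
Room → Dept is preserved.
Credits → Dept is preserved.
Room, Dept → CourseID, Bldg is preserved.

Title, Dept → CourseID, Bldg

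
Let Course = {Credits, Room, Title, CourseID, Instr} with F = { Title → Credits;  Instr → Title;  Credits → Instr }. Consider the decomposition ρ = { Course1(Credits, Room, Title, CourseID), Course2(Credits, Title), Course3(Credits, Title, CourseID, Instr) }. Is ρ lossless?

Yes

Chase test. Columns are Credits, Room, Title, CourseID, Instr; row i has aⱼ where attribute j ∈ Coursei, else bᵢⱼ.
Initial tableau (one row per fragment):
  row 1: a1 a2 a3 a4 b15
  row 2: a1 b22 a3 b24 b25
  row 3: a1 b32 a3 a4 a5
Rows 1 and 2 agree on Credits; apply Credits→Instr and equate their Instr entries.
Rows 1 and 3 agree on Credits; apply Credits→Instr and equate their Instr entries.
Row 1 is now all distinguished symbols — the join is lossless.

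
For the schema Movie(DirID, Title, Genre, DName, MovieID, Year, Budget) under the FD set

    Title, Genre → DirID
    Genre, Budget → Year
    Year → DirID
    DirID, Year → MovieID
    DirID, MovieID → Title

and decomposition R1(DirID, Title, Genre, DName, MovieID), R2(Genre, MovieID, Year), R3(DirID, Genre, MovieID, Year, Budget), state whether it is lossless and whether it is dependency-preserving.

Lossless test (chase): Rows 2 and 3 agree on Year; apply Year→DirID and equate their DirID entries. Rows 1 and 2 agree on DirID, MovieID; apply DirID, MovieID→Title and equate their Title entries. Rows 1 and 3 agree on DirID, MovieID; apply DirID, MovieID→Title and equate their Title entries. No row becomes fully distinguished — the join is lossy.
Dependency preservation: every FD's attributes lie within a single fragment, so each can be enforced locally — preserved.

lossy but dependency-preserving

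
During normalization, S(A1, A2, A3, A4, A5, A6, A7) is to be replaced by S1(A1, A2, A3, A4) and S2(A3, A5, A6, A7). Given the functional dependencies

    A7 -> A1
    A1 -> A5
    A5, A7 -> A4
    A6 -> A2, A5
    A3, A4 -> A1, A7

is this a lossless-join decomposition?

Common attributes: S1 ∩ S2 = {A3}.
No dependency enlarges {A3}, so (A3)⁺ = {A3}.
The closure contains neither all of S1 = {A1, A2, A3, A4} nor all of S2 = {A3, A5, A6, A7}, so the common attributes are not a superkey of either fragment. The join is lossy.

No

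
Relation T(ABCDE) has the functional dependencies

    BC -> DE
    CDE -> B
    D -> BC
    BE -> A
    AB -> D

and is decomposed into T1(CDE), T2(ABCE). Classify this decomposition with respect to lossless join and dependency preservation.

lossy and not dependency-preserving

Lossless test: (CE)⁺ = {CE}, which is a superkey of neither fragment — lossy.
Dependency preservation: the restricted closure of {BC} across the fragments never reaches {DE}, so BC → DE cannot be enforced without a join — not preserved.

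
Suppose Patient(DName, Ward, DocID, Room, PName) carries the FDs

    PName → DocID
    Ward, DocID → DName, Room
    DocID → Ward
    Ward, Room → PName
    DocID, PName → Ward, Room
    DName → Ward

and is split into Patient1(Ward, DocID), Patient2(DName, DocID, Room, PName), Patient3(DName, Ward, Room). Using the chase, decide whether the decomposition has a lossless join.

Yes

Chase test. Columns are DName, Ward, DocID, Room, PName; row i has aⱼ where attribute j ∈ Patienti, else bᵢⱼ.
Initial tableau (one row per fragment):
  row 1: b11 a2 a3 b14 b15
  row 2: a1 b22 a3 a4 a5
  row 3: a1 a2 b33 a4 b35
Rows 1 and 2 agree on DocID; apply DocID→Ward and equate their Ward entries.
Rows 2 and 3 agree on Ward, Room; apply Ward, Room→PName and equate their PName entries.
Rows 2 and 3 agree on PName; apply PName→DocID and equate their DocID entries.
Rows 1 and 2 agree on Ward, DocID; apply Ward, DocID→DName, Room and equate their DName, Room entries.
Rows 1 and 2 agree on Ward, Room; apply Ward, Room→PName and equate their PName entries.
Row 1 is now all distinguished symbols — the join is lossless.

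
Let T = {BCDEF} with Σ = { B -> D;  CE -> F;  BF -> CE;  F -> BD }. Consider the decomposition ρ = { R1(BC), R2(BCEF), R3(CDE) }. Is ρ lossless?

Yes

Chase test. Columns are BCDEF; row i has aⱼ where attribute j ∈ Ri, else bᵢⱼ.
Initial tableau (one row per fragment):
  row 1: a1 a2 b13 b14 b15
  row 2: a1 a2 b23 a4 a5
  row 3: b31 a2 a3 a4 b35
Rows 1 and 2 agree on B; apply B→D and equate their D entries.
Rows 2 and 3 agree on CE; apply CE→F and equate their F entries.
Rows 2 and 3 agree on F; apply F→BD and equate their BD entries.
Row 2 is now all distinguished symbols — the join is lossless.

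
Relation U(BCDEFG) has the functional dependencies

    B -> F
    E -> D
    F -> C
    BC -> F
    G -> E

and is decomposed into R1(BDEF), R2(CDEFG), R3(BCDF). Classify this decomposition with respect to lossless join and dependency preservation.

lossy but dependency-preserving

Lossless test (chase): Rows 1 and 2 agree on F; apply F→C and equate their C entries. No row becomes fully distinguished — the join is lossy.
Dependency preservation: every FD's attributes lie within a single fragment, so each can be enforced locally — preserved.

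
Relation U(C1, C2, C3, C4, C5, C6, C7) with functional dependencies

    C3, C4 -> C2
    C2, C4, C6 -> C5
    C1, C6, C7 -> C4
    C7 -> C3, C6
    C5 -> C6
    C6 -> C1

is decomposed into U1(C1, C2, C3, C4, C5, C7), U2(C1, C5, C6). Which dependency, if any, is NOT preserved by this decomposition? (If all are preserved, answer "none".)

C2, C4, C6 -> C5

Check C2, C4, C6 → C5: no single fragment contains all of {C2, C4, C5, C6}, and the restricted closure of {C2, C4, C6} across the fragments never reaches {C5}.
C3, C4 → C2 is preserved.
C1, C6, C7 → C4 is preserved.
C7 → C3, C6 is preserved.
C5 → C6 is preserved.
C6 → C1 is preserved.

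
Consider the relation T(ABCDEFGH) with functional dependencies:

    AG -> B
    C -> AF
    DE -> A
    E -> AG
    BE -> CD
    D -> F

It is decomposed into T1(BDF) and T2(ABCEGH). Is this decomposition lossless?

Common attributes: T1 ∩ T2 = {B}.
No dependency enlarges {B}, so (B)⁺ = {B}.
The closure contains neither all of T1 = {BDF} nor all of T2 = {ABCEGH}, so the common attributes are not a superkey of either fragment. The join is lossy.

No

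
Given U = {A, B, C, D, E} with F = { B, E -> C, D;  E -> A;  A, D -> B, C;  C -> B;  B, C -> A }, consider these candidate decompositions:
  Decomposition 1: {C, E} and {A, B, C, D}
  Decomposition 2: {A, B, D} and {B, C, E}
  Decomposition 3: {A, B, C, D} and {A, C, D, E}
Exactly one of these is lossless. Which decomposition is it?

Decomposition 3

Decomposition 1: common = {C}, closure = {A, B, C} → lossy.
Decomposition 2: common = {B}, closure = {B} → lossy.
Decomposition 3: common = {A, C, D}, closure = {A, B, C, D} → lossless.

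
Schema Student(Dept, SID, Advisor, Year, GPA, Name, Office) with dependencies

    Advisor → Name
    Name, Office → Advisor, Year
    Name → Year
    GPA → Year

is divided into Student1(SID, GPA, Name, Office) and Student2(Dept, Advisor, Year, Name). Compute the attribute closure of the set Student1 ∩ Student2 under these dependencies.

Year, Name

Student1 ∩ Student2 = {Name}.
Name → Year applies, adding Year
Closure: {Year, Name}.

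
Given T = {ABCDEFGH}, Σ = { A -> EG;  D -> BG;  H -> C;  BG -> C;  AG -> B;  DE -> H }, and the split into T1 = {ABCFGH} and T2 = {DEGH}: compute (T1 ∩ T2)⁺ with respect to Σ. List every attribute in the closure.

T1 ∩ T2 = {GH}.
H → C applies, adding C
Closure: {CGH}.

CGH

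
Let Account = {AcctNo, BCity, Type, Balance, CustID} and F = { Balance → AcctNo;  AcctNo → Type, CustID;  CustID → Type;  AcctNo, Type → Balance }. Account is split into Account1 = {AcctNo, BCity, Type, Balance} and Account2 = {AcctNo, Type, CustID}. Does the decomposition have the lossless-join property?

Yes

Common attributes: Account1 ∩ Account2 = {AcctNo, Type}.
Closure of {AcctNo, Type}: AcctNo → Type, CustID applies, adding CustID; AcctNo, Type → Balance applies, adding Balance. So (AcctNo, Type)⁺ = {AcctNo, Type, Balance, CustID}.
This closure contains every attribute of Account2, so Account1 ∩ Account2 → Account2. The join is lossless.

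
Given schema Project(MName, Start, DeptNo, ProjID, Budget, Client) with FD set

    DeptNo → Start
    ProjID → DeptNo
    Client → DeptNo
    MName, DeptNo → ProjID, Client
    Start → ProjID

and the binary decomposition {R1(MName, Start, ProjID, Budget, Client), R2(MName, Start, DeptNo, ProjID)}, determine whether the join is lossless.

Common attributes: R1 ∩ R2 = {MName, Start, ProjID}.
Closure of {MName, Start, ProjID}: ProjID → DeptNo applies, adding DeptNo; MName, DeptNo → ProjID, Client applies, adding Client. So (MName, Start, ProjID)⁺ = {MName, Start, DeptNo, ProjID, Client}.
This closure contains every attribute of R2, so R1 ∩ R2 → R2. The join is lossless.

Yes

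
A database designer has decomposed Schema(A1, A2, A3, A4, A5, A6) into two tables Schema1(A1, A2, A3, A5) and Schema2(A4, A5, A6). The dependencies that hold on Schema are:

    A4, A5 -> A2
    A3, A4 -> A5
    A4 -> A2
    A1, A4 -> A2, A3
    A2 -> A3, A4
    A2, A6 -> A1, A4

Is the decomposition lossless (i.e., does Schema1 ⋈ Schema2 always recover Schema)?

Common attributes: Schema1 ∩ Schema2 = {A5}.
No dependency enlarges {A5}, so (A5)⁺ = {A5}.
The closure contains neither all of Schema1 = {A1, A2, A3, A5} nor all of Schema2 = {A4, A5, A6}, so the common attributes are not a superkey of either fragment. The join is lossy.

No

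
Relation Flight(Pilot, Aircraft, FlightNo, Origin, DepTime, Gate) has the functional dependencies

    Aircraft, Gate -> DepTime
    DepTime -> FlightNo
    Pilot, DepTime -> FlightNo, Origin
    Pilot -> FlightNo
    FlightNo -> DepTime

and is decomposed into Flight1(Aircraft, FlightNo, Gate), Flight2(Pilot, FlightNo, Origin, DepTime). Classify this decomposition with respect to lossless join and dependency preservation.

lossy but dependency-preserving

Lossless test: (FlightNo)⁺ = {FlightNo, DepTime}, which is a superkey of neither fragment — lossy.
Dependency preservation: Aircraft, Gate → DepTime is not contained in any single fragment, but the restricted closure of its left-hand side across the fragments still reaches the right-hand side; the remaining FDs each lie inside some fragment. All dependencies are preserved.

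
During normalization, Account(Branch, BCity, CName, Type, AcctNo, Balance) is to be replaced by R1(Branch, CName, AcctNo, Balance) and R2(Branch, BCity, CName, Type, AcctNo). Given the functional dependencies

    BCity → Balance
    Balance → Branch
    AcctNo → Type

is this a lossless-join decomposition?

Common attributes: R1 ∩ R2 = {Branch, CName, AcctNo}.
Closure of {Branch, CName, AcctNo}: AcctNo → Type applies, adding Type. So (Branch, CName, AcctNo)⁺ = {Branch, CName, Type, AcctNo}.
The closure contains neither all of R1 = {Branch, CName, AcctNo, Balance} nor all of R2 = {Branch, BCity, CName, Type, AcctNo}, so the common attributes are not a superkey of either fragment. The join is lossy.

No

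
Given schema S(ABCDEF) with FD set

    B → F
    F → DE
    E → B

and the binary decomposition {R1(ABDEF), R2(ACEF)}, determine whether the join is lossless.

Yes

Common attributes: R1 ∩ R2 = {AEF}.
Closure of {AEF}: F → DE applies, adding D; E → B applies, adding B. So (AEF)⁺ = {ABDEF}.
This closure contains every attribute of R1, so R1 ∩ R2 → R1. The join is lossless.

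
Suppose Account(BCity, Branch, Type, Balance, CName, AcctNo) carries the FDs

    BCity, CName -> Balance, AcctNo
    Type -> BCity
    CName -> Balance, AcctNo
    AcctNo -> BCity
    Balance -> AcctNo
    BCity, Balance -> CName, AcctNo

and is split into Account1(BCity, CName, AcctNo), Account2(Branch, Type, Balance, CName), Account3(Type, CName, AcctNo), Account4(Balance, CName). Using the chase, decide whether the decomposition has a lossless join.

Yes

Chase test. Columns are BCity, Branch, Type, Balance, CName, AcctNo; row i has aⱼ where attribute j ∈ Accounti, else bᵢⱼ.
Initial tableau (one row per fragment):
  row 1: a1 b12 b13 b14 a5 a6
  row 2: b21 a2 a3 a4 a5 b26
  row 3: b31 b32 a3 b34 a5 a6
  row 4: b41 b42 b43 a4 a5 b46
Rows 2 and 3 agree on Type; apply Type→BCity and equate their BCity entries.
Rows 1 and 2 agree on CName; apply CName→Balance, AcctNo and equate their Balance, AcctNo entries.
Rows 1 and 3 agree on CName; apply CName→Balance, AcctNo and equate their Balance, AcctNo entries.
Rows 1 and 4 agree on CName; apply CName→Balance, AcctNo and equate their Balance, AcctNo entries.
Rows 1 and 2 agree on AcctNo; apply AcctNo→BCity and equate their BCity entries.
Rows 1 and 4 agree on AcctNo; apply AcctNo→BCity and equate their BCity entries.
Row 2 is now all distinguished symbols — the join is lossless.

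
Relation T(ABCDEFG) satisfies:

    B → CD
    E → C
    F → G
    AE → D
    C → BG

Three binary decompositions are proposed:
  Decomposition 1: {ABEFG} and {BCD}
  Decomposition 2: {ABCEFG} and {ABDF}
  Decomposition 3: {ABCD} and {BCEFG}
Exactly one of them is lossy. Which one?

Decomposition 3

Decomposition 1: common = {B}, closure = {BCDG} → lossless.
Decomposition 2: common = {ABF}, closure = {ABCDFG} → lossless.
Decomposition 3: common = {BC}, closure = {BCDG} → lossy.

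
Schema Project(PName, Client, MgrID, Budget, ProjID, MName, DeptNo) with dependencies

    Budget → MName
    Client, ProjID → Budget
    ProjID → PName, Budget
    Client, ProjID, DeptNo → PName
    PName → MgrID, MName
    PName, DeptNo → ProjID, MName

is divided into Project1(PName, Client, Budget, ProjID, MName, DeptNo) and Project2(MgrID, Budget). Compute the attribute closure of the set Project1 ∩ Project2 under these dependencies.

Budget, MName

Project1 ∩ Project2 = {Budget}.
Budget → MName applies, adding MName
Closure: {Budget, MName}.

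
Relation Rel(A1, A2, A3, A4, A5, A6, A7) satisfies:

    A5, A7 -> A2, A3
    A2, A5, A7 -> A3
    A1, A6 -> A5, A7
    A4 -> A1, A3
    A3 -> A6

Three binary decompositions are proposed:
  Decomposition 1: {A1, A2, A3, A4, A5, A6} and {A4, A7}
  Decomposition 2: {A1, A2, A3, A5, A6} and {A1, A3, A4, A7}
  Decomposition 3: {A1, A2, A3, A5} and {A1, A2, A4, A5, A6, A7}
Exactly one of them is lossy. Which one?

Decomposition 1: common = {A4}, closure = {A1, A2, A3, A4, A5, A6, A7} → lossless.
Decomposition 2: common = {A1, A3}, closure = {A1, A2, A3, A5, A6, A7} → lossless.
Decomposition 3: common = {A1, A2, A5}, closure = {A1, A2, A5} → lossy.

Decomposition 3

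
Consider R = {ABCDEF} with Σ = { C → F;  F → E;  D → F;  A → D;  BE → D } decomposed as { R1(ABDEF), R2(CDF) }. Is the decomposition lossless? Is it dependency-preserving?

lossy but dependency-preserving

Lossless test: (DF)⁺ = {DEF}, which is a superkey of neither fragment — lossy.
Dependency preservation: every FD's attributes lie within a single fragment, so each can be enforced locally — preserved.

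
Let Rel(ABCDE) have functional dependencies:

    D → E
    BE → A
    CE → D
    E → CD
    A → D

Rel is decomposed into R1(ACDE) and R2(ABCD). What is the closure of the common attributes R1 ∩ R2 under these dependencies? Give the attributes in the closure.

ACDE

R1 ∩ R2 = {ACD}.
D → E applies, adding E
Closure: {ACDE}.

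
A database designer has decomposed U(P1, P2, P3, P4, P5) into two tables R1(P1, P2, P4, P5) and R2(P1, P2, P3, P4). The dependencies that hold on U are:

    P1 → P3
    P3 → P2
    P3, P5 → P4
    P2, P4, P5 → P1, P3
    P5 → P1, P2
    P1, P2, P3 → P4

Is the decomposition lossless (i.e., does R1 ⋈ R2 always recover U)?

Common attributes: R1 ∩ R2 = {P1, P2, P4}.
Closure of {P1, P2, P4}: P1 → P3 applies, adding P3. So (P1, P2, P4)⁺ = {P1, P2, P3, P4}.
This closure contains every attribute of R2, so R1 ∩ R2 → R2. The join is lossless.

Yes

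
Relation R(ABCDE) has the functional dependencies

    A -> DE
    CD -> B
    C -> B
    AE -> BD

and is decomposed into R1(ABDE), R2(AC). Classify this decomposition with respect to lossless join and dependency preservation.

lossless but not dependency-preserving

Lossless test: (A)⁺ = {ABDE}, which contains all of one fragment — lossless.
Dependency preservation: the restricted closure of {CD} across the fragments never reaches {B}, so CD → B cannot be enforced without a join — not preserved.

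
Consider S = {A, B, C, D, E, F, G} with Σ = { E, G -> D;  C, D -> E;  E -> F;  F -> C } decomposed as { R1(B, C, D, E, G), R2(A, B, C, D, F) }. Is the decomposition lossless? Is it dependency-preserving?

lossy and not dependency-preserving

Lossless test: (B, C, D)⁺ = {B, C, D, E, F}, which is a superkey of neither fragment — lossy.
Dependency preservation: the restricted closure of {E} across the fragments never reaches {F}, so E → F cannot be enforced without a join — not preserved.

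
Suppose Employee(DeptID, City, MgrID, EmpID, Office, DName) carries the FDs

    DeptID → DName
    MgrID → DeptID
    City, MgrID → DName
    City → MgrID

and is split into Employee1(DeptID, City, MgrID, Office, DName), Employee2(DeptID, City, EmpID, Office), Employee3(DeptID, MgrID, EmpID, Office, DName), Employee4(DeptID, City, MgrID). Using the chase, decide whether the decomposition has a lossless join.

Chase test. Columns are DeptID, City, MgrID, EmpID, Office, DName; row i has aⱼ where attribute j ∈ Employeei, else bᵢⱼ.
Initial tableau (one row per fragment):
  row 1: a1 a2 a3 b14 a5 a6
  row 2: a1 a2 b23 a4 a5 b26
  row 3: a1 b32 a3 a4 a5 a6
  row 4: a1 a2 a3 b44 b45 b46
Rows 1 and 2 agree on DeptID; apply DeptID→DName and equate their DName entries.
Rows 1 and 4 agree on DeptID; apply DeptID→DName and equate their DName entries.
Rows 1 and 2 agree on City; apply City→MgrID and equate their MgrID entries.
Row 2 is now all distinguished symbols — the join is lossless.

Yes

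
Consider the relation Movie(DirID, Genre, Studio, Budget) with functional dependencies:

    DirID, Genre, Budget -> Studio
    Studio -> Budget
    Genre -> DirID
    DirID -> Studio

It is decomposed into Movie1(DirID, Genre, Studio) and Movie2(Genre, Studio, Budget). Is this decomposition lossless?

Yes

Common attributes: Movie1 ∩ Movie2 = {Genre, Studio}.
Closure of {Genre, Studio}: Studio → Budget applies, adding Budget; Genre → DirID applies, adding DirID. So (Genre, Studio)⁺ = {DirID, Genre, Studio, Budget}.
This closure contains every attribute of Movie1, so Movie1 ∩ Movie2 → Movie1. The join is lossless.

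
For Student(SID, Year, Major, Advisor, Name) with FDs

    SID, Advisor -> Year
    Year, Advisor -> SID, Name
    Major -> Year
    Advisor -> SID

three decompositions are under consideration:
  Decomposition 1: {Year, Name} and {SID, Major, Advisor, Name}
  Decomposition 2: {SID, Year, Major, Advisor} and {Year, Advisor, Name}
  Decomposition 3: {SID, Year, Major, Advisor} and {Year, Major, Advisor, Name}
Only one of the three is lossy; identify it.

Decomposition 1

Decomposition 1: common = {Name}, closure = {Name} → lossy.
Decomposition 2: common = {Year, Advisor}, closure = {SID, Year, Advisor, Name} → lossless.
Decomposition 3: common = {Year, Major, Advisor}, closure = {SID, Year, Major, Advisor, Name} → lossless.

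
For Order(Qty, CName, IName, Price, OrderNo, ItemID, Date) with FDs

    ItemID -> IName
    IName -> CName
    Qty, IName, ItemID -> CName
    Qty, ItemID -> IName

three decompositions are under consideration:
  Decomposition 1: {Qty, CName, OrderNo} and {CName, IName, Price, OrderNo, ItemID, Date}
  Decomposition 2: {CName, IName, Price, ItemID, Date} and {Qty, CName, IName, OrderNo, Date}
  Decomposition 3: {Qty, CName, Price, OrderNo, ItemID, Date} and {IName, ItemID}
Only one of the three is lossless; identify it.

Decomposition 3

Decomposition 1: common = {CName, OrderNo}, closure = {CName, OrderNo} → lossy.
Decomposition 2: common = {CName, IName, Date}, closure = {CName, IName, Date} → lossy.
Decomposition 3: common = {ItemID}, closure = {CName, IName, ItemID} → lossless.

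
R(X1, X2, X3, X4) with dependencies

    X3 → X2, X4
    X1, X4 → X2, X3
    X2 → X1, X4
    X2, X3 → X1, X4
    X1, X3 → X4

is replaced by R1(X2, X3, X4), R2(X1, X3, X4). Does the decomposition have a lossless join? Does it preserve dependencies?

lossless and dependency-preserving

Lossless test: (X3, X4)⁺ = {X1, X2, X3, X4}, which contains all of one fragment — lossless.
Dependency preservation: X1, X4 → X2, X3; X2 → X1, X4; X2, X3 → X1, X4 are not contained in any single fragment, but the restricted closure of each left-hand side across the fragments still reaches the right-hand side; the remaining FDs each lie inside some fragment. All dependencies are preserved.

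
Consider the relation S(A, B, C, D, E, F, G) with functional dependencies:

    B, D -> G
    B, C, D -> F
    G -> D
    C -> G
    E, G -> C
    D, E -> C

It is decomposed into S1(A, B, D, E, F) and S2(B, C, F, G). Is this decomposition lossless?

Common attributes: S1 ∩ S2 = {B, F}.
No dependency enlarges {B, F}, so (B, F)⁺ = {B, F}.
The closure contains neither all of S1 = {A, B, D, E, F} nor all of S2 = {B, C, F, G}, so the common attributes are not a superkey of either fragment. The join is lossy.

No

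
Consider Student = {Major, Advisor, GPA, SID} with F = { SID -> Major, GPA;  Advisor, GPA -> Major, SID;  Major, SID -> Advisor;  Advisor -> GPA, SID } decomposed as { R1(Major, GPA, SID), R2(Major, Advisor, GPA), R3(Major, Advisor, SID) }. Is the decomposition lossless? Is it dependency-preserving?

lossless and dependency-preserving

Lossless test (chase): Rows 1 and 3 agree on SID; apply SID→Major, GPA and equate their Major, GPA entries. Rows 2 and 3 agree on Advisor, GPA; apply Advisor, GPA→Major, SID and equate their Major, SID entries. Rows 1 and 2 agree on Major, SID; apply Major, SID→Advisor and equate their Advisor entries. Row 1 is now all distinguished symbols — the join is lossless.
Dependency preservation: Advisor, GPA → Major, SID; Advisor → GPA, SID are not contained in any single fragment, but the restricted closure of each left-hand side across the fragments still reaches the right-hand side; the remaining FDs each lie inside some fragment. All dependencies are preserved.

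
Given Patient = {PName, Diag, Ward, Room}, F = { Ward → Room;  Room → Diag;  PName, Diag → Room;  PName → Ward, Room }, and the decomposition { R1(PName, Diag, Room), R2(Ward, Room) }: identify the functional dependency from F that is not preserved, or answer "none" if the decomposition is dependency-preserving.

Check PName → Ward, Room: no single fragment contains all of {PName, Ward, Room}, and the restricted closure of {PName} across the fragments never reaches {Ward, Room}.
Ward → Room is preserved.
Room → Diag is preserved.
PName, Diag → Room is preserved.

PName → Ward, Room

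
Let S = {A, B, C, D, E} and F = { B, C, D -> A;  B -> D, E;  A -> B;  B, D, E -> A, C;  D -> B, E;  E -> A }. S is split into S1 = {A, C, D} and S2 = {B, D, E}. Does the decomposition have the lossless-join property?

Common attributes: S1 ∩ S2 = {D}.
Closure of {D}: D → B, E applies, adding B, E; E → A applies, adding A; B, D, E → A, C applies, adding C. So (D)⁺ = {A, B, C, D, E}.
This closure contains every attribute of S1, so S1 ∩ S2 → S1. The join is lossless.

Yes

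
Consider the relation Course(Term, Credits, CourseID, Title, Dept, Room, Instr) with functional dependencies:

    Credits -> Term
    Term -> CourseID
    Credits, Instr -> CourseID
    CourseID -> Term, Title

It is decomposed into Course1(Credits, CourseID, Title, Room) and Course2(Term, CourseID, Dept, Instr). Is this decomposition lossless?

No

Common attributes: Course1 ∩ Course2 = {CourseID}.
Closure of {CourseID}: CourseID → Term, Title applies, adding Term, Title. So (CourseID)⁺ = {Term, CourseID, Title}.
The closure contains neither all of Course1 = {Credits, CourseID, Title, Room} nor all of Course2 = {Term, CourseID, Dept, Instr}, so the common attributes are not a superkey of either fragment. The join is lossy.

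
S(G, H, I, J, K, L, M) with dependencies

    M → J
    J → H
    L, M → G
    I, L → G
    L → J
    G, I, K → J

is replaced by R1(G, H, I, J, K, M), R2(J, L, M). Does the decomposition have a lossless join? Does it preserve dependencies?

Lossless test: (J, M)⁺ = {H, J, M}, which is a superkey of neither fragment — lossy.
Dependency preservation: the restricted closure of {L, M} across the fragments never reaches {G}, so L, M → G cannot be enforced without a join — not preserved.

lossy and not dependency-preserving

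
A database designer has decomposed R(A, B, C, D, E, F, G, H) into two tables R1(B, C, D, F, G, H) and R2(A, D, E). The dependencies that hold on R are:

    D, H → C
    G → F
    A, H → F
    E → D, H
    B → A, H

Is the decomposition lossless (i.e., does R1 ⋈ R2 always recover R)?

No

Common attributes: R1 ∩ R2 = {D}.
No dependency enlarges {D}, so (D)⁺ = {D}.
The closure contains neither all of R1 = {B, C, D, F, G, H} nor all of R2 = {A, D, E}, so the common attributes are not a superkey of either fragment. The join is lossy.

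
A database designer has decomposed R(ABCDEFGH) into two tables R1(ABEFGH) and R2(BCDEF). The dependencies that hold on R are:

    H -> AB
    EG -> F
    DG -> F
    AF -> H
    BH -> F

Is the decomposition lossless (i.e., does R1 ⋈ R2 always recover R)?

Common attributes: R1 ∩ R2 = {BEF}.
No dependency enlarges {BEF}, so (BEF)⁺ = {BEF}.
The closure contains neither all of R1 = {ABEFGH} nor all of R2 = {BCDEF}, so the common attributes are not a superkey of either fragment. The join is lossy.

No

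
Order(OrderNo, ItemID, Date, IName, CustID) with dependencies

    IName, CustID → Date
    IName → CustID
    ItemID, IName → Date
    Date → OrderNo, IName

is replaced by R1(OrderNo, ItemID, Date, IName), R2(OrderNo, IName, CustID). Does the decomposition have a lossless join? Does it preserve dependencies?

Lossless test: (OrderNo, IName)⁺ = {OrderNo, Date, IName, CustID}, which contains all of one fragment — lossless.
Dependency preservation: IName, CustID → Date is not contained in any single fragment, but the restricted closure of its left-hand side across the fragments still reaches the right-hand side; the remaining FDs each lie inside some fragment. All dependencies are preserved.

lossless and dependency-preserving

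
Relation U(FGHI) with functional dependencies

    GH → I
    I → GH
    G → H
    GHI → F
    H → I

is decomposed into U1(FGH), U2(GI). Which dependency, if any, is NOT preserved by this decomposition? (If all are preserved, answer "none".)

GH → I: restricted closure across fragments reaches I.
I → GH: restricted closure across fragments reaches GH.
G → H lies within U1.
GHI → F: restricted closure across fragments reaches F.
H → I: restricted closure across fragments reaches I.
Every dependency is enforceable on the fragments, so the decomposition is dependency-preserving.

none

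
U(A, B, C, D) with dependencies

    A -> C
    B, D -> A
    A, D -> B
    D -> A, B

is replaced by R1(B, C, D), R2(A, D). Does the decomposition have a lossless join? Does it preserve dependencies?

lossless but not dependency-preserving

Lossless test: (D)⁺ = {A, B, C, D}, which contains all of one fragment — lossless.
Dependency preservation: the restricted closure of {A} across the fragments never reaches {C}, so A → C cannot be enforced without a join — not preserved.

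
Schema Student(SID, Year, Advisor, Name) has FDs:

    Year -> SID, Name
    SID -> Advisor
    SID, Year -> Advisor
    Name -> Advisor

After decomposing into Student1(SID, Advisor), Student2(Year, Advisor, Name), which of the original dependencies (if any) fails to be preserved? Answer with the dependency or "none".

Year -> SID, Name

Check Year → SID, Name: no single fragment contains all of {SID, Year, Name}, and the restricted closure of {Year} across the fragments never reaches {SID, Name}.
SID → Advisor is preserved.
SID, Year → Advisor is preserved.
Name → Advisor is preserved.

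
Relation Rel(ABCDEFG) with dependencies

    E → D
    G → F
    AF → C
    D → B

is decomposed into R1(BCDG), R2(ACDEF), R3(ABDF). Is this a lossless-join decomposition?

No

Chase test. Columns are ABCDEFG; row i has aⱼ where attribute j ∈ Ri, else bᵢⱼ.
Initial tableau (one row per fragment):
  row 1: b11 a2 a3 a4 b15 b16 a7
  row 2: a1 b22 a3 a4 a5 a6 b27
  row 3: a1 a2 b33 a4 b35 a6 b37
Rows 2 and 3 agree on AF; apply AF→C and equate their C entries.
Rows 1 and 2 agree on D; apply D→B and equate their B entries.
No row becomes fully distinguished — the join is lossy.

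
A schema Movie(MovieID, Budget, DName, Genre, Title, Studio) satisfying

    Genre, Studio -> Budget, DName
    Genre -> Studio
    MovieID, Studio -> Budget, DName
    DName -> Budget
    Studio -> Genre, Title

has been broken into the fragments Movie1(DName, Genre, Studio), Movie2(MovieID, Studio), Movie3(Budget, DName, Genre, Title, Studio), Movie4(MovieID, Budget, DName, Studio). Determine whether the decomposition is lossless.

Chase test. Columns are MovieID, Budget, DName, Genre, Title, Studio; row i has aⱼ where attribute j ∈ Moviei, else bᵢⱼ.
Initial tableau (one row per fragment):
  row 1: b11 b12 a3 a4 b15 a6
  row 2: a1 b22 b23 b24 b25 a6
  row 3: b31 a2 a3 a4 a5 a6
  row 4: a1 a2 a3 b44 b45 a6
Rows 1 and 3 agree on Genre, Studio; apply Genre, Studio→Budget, DName and equate their Budget, DName entries.
Rows 2 and 4 agree on MovieID, Studio; apply MovieID, Studio→Budget, DName and equate their Budget, DName entries.
Rows 1 and 2 agree on Studio; apply Studio→Genre, Title and equate their Genre, Title entries.
Rows 1 and 3 agree on Studio; apply Studio→Genre, Title and equate their Genre, Title entries.
Rows 1 and 4 agree on Studio; apply Studio→Genre, Title and equate their Genre, Title entries.
Row 2 is now all distinguished symbols — the join is lossless.

Yes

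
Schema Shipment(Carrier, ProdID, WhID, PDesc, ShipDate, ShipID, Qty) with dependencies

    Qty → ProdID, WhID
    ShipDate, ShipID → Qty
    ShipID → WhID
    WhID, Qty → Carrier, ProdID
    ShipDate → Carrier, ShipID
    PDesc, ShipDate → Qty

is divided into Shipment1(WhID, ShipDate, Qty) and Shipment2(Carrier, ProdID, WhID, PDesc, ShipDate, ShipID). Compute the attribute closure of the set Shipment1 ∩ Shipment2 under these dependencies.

Carrier, ProdID, WhID, ShipDate, ShipID, Qty

Shipment1 ∩ Shipment2 = {WhID, ShipDate}.
ShipDate → Carrier, ShipID applies, adding Carrier, ShipID
ShipDate, ShipID → Qty applies, adding Qty
WhID, Qty → Carrier, ProdID applies, adding ProdID
Closure: {Carrier, ProdID, WhID, ShipDate, ShipID, Qty}.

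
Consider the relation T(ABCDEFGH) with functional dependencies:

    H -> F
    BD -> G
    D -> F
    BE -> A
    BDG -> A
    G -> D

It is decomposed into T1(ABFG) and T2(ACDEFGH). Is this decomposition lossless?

No

Common attributes: T1 ∩ T2 = {AFG}.
Closure of {AFG}: G → D applies, adding D. So (AFG)⁺ = {ADFG}.
The closure contains neither all of T1 = {ABFG} nor all of T2 = {ACDEFGH}, so the common attributes are not a superkey of either fragment. The join is lossy.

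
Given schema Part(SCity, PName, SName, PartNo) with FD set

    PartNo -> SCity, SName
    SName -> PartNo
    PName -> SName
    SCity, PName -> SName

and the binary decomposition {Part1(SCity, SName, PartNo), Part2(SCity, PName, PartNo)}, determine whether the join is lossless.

Yes

Common attributes: Part1 ∩ Part2 = {SCity, PartNo}.
Closure of {SCity, PartNo}: PartNo → SCity, SName applies, adding SName. So (SCity, PartNo)⁺ = {SCity, SName, PartNo}.
This closure contains every attribute of Part1, so Part1 ∩ Part2 → Part1. The join is lossless.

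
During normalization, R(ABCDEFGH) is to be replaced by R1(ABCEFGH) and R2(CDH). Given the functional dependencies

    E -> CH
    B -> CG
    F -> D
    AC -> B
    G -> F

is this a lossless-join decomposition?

Common attributes: R1 ∩ R2 = {CH}.
No dependency enlarges {CH}, so (CH)⁺ = {CH}.
The closure contains neither all of R1 = {ABCEFGH} nor all of R2 = {CDH}, so the common attributes are not a superkey of either fragment. The join is lossy.

No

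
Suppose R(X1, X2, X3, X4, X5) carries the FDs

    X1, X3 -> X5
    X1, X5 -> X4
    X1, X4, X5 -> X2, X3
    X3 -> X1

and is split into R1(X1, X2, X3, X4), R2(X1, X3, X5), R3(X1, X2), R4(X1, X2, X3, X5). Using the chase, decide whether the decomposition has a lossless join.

Yes

Chase test. Columns are X1, X2, X3, X4, X5; row i has aⱼ where attribute j ∈ Ri, else bᵢⱼ.
Initial tableau (one row per fragment):
  row 1: a1 a2 a3 a4 b15
  row 2: a1 b22 a3 b24 a5
  row 3: a1 a2 b33 b34 b35
  row 4: a1 a2 a3 b44 a5
Rows 1 and 2 agree on X1, X3; apply X1, X3→X5 and equate their X5 entries.
Rows 1 and 2 agree on X1, X5; apply X1, X5→X4 and equate their X4 entries.
Rows 1 and 4 agree on X1, X5; apply X1, X5→X4 and equate their X4 entries.
Rows 1 and 2 agree on X1, X4, X5; apply X1, X4, X5→X2, X3 and equate their X2, X3 entries.
Row 1 is now all distinguished symbols — the join is lossless.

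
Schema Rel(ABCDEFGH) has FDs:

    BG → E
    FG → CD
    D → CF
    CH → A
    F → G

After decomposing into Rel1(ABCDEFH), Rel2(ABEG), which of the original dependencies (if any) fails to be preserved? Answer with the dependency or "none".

Check F → G: no single fragment contains all of {FG}, and the restricted closure of {F} across the fragments never reaches {G}.
BG → E is preserved.
FG → CD is preserved.
D → CF is preserved.
CH → A is preserved.

F → G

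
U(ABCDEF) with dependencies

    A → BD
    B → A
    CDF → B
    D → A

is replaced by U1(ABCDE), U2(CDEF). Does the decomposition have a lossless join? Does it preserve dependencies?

Lossless test: (CDE)⁺ = {ABCDE}, which contains all of one fragment — lossless.
Dependency preservation: CDF → B is not contained in any single fragment, but the restricted closure of its left-hand side across the fragments still reaches the right-hand side; the remaining FDs each lie inside some fragment. All dependencies are preserved.

lossless and dependency-preserving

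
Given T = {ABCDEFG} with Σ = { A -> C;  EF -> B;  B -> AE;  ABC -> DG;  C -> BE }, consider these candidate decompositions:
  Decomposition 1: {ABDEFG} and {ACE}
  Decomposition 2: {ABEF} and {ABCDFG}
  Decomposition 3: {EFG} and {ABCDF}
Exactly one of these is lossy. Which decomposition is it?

Decomposition 3

Decomposition 1: common = {AE}, closure = {ABCDEG} → lossless.
Decomposition 2: common = {ABF}, closure = {ABCDEFG} → lossless.
Decomposition 3: common = {F}, closure = {F} → lossy.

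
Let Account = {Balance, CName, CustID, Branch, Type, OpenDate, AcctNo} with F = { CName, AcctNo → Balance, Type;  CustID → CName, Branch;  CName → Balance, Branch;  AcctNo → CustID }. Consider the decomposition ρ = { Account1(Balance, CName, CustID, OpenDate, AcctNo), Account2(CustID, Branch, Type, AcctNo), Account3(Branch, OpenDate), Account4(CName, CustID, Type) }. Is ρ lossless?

Chase test. Columns are Balance, CName, CustID, Branch, Type, OpenDate, AcctNo; row i has aⱼ where attribute j ∈ Accounti, else bᵢⱼ.
Initial tableau (one row per fragment):
  row 1: a1 a2 a3 b14 b15 a6 a7
  row 2: b21 b22 a3 a4 a5 b26 a7
  row 3: b31 b32 b33 a4 b35 a6 b37
  row 4: b41 a2 a3 b44 a5 b46 b47
Rows 1 and 2 agree on CustID; apply CustID→CName, Branch and equate their CName, Branch entries.
Rows 1 and 4 agree on CustID; apply CustID→CName, Branch and equate their CName, Branch entries.
Rows 1 and 2 agree on CName; apply CName→Balance, Branch and equate their Balance, Branch entries.
Rows 1 and 4 agree on CName; apply CName→Balance, Branch and equate their Balance, Branch entries.
Rows 1 and 2 agree on CName, AcctNo; apply CName, AcctNo→Balance, Type and equate their Balance, Type entries.
Row 1 is now all distinguished symbols — the join is lossless.

Yes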